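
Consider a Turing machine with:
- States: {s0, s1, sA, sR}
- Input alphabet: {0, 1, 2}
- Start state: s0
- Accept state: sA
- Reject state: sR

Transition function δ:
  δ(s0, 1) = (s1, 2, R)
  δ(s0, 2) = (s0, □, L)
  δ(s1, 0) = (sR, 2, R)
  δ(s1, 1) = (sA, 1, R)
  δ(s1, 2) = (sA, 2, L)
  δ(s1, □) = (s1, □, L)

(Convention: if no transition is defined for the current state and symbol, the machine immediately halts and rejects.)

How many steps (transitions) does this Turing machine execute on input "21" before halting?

Execution trace:
Initial: [s0]21
Step 1: δ(s0, 2) = (s0, □, L) → [s0]□□1

No transition is defined for δ(s0, □). By convention the machine halts and rejects.

The machine executed 1 step before halting.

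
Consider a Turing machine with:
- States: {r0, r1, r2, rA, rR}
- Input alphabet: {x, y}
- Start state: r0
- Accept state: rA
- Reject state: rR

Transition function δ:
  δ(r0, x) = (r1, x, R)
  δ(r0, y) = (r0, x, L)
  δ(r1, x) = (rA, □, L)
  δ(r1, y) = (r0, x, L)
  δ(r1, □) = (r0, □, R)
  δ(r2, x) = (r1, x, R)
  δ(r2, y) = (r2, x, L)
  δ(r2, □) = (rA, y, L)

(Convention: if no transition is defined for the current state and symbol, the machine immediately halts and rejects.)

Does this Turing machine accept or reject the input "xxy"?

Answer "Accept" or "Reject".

Execution trace:
Initial: [r0]xxy
Step 1: δ(r0, x) = (r1, x, R) → x[r1]xy
Step 2: δ(r1, x) = (rA, □, L) → [rA]x□y

The machine reaches the accept state rA and halts.

Answer: Accept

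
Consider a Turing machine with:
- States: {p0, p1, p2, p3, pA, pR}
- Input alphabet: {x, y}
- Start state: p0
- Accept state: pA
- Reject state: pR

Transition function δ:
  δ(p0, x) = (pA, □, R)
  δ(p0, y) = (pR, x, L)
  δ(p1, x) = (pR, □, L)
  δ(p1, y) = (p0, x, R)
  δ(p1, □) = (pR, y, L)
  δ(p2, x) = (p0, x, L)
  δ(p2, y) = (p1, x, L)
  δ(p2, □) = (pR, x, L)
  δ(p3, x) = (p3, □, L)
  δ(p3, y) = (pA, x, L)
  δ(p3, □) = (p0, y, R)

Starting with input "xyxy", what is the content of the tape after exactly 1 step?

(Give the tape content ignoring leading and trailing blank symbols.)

Execution trace:
Initial: [p0]xyxy
Step 1: δ(p0, x) = (pA, □, R) → □[pA]yxy

The machine reaches the accept state pA and halts.

After 1 step, the tape (ignoring leading/trailing blanks) is: yxy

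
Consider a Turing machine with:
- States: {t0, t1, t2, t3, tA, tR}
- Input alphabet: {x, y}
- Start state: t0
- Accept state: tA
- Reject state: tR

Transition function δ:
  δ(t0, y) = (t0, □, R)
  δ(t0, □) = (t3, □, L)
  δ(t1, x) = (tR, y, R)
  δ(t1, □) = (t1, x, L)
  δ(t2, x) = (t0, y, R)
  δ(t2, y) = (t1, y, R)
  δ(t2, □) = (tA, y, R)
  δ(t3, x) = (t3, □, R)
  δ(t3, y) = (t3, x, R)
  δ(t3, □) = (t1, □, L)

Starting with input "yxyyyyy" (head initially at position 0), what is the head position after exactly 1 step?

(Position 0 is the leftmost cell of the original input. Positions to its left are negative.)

Execution trace (head position shown):
Step 0: [t0]yxyyyyy  (head at position 0)
Step 1: move right → □[t0]xyyyyy  (head at position 1)

After 1 step, the head is at position 1.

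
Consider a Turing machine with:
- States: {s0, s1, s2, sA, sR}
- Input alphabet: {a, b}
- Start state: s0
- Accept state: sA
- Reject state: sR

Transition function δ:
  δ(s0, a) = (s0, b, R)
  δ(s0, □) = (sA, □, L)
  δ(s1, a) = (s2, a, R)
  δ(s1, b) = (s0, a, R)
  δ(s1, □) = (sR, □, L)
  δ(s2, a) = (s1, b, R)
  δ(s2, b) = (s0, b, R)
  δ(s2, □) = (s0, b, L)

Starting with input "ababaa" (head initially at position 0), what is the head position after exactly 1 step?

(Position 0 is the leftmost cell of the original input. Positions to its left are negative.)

Execution trace (head position shown):
Step 0: [s0]ababaa  (head at position 0)
Step 1: move right → b[s0]babaa  (head at position 1)

After 1 step, the head is at position 1.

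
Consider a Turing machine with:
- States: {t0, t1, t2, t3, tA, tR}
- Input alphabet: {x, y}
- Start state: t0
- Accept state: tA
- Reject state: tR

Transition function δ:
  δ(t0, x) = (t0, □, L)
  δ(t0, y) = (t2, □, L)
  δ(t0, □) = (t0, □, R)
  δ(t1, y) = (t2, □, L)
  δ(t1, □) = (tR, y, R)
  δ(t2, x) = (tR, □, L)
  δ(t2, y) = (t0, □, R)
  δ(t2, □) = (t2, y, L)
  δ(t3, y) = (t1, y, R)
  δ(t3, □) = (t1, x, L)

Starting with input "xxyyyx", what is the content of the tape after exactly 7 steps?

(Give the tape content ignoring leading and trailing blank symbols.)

Execution trace:
Initial: [t0]xxyyyx
Step 1: δ(t0, x) = (t0, □, L) → [t0]□□xyyyx
Step 2: δ(t0, □) = (t0, □, R) → □[t0]□xyyyx
Step 3: δ(t0, □) = (t0, □, R) → □□[t0]xyyyx
Step 4: δ(t0, x) = (t0, □, L) → □[t0]□□yyyx
Step 5: δ(t0, □) = (t0, □, R) → □□[t0]□yyyx
Step 6: δ(t0, □) = (t0, □, R) → □□□[t0]yyyx
Step 7: δ(t0, y) = (t2, □, L) → □□[t2]□□yyx

After 7 steps, the tape (ignoring leading/trailing blanks) is: yyx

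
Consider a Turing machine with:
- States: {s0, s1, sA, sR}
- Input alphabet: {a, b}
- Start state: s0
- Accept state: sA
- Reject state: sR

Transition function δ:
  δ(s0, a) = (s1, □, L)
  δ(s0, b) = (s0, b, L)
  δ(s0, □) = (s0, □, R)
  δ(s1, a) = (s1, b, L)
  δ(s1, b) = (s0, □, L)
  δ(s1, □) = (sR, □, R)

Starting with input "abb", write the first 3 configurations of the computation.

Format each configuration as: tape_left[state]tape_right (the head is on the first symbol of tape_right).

Transitions applied:
Step 1: δ(s0, a) = (s1, □, L)
Step 2: δ(s1, □) = (sR, □, R)

The first 3 configurations are:
[s0]abb ⊢ [s1]□□bb ⊢ □[sR]□bb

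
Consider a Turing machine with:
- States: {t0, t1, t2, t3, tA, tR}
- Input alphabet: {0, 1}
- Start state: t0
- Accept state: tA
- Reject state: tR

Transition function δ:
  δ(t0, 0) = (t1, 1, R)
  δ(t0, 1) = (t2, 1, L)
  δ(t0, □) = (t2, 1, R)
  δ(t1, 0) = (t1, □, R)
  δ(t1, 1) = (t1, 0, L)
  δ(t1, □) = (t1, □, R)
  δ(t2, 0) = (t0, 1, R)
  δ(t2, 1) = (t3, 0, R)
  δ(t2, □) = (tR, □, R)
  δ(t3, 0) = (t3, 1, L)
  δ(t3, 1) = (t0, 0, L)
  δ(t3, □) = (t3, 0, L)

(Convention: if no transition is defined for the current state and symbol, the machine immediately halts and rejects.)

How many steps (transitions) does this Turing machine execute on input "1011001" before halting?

Execution trace:
Initial: [t0]1011001
Step 1: δ(t0, 1) = (t2, 1, L) → [t2]□1011001
Step 2: δ(t2, □) = (tR, □, R) → □[tR]1011001

The machine reaches the reject state tR and halts.

The machine executed 2 steps before halting.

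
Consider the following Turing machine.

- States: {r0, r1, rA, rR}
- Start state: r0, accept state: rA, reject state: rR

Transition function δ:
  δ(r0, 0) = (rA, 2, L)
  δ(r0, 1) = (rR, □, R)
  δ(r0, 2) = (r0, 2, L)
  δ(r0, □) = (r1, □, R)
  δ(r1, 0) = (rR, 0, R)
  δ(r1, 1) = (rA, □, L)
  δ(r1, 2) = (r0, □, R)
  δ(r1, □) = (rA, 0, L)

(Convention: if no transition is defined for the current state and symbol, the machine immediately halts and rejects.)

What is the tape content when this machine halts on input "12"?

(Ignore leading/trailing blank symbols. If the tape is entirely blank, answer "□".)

Execution trace:
Initial: [r0]12
Step 1: δ(r0, 1) = (rR, □, R) → □[rR]2

The machine reaches the reject state rR and halts.

Final tape (ignoring leading/trailing blanks): 2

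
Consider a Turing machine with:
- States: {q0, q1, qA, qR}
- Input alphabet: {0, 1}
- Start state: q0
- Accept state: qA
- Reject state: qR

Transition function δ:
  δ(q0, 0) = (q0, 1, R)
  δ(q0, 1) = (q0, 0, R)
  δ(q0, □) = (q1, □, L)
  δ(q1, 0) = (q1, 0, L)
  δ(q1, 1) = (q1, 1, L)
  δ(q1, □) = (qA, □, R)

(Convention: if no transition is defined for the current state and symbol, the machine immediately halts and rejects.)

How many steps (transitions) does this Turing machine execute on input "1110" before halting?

Execution trace:
Initial: [q0]1110
Step 1: δ(q0, 1) = (q0, 0, R) → 0[q0]110
Step 2: δ(q0, 1) = (q0, 0, R) → 00[q0]10
Step 3: δ(q0, 1) = (q0, 0, R) → 000[q0]0
Step 4: δ(q0, 0) = (q0, 1, R) → 0001[q0]□
Step 5: δ(q0, □) = (q1, □, L) → 000[q1]1□
Step 6: δ(q1, 1) = (q1, 1, L) → 00[q1]01□
Step 7: δ(q1, 0) = (q1, 0, L) → 0[q1]001□
Step 8: δ(q1, 0) = (q1, 0, L) → [q1]0001□
Step 9: δ(q1, 0) = (q1, 0, L) → [q1]□0001□
Step 10: δ(q1, □) = (qA, □, R) → □[qA]0001□

The machine reaches the accept state qA and halts.

The machine executed 10 steps before halting.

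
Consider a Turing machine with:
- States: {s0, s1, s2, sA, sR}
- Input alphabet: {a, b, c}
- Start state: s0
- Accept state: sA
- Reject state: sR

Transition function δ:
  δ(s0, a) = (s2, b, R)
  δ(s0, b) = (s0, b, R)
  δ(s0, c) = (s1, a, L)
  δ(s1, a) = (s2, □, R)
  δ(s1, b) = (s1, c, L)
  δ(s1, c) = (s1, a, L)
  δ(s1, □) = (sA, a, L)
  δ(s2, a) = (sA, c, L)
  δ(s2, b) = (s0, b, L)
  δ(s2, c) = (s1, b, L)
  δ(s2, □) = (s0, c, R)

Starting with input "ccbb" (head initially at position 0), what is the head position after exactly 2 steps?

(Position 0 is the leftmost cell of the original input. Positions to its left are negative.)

Execution trace (head position shown):
Step 0: [s0]ccbb  (head at position 0)
Step 1: move left → [s1]□acbb  (head at position -1)
Step 2: move left → [sA]□aacbb  (head at position -2)

After 2 steps, the head is at position -2.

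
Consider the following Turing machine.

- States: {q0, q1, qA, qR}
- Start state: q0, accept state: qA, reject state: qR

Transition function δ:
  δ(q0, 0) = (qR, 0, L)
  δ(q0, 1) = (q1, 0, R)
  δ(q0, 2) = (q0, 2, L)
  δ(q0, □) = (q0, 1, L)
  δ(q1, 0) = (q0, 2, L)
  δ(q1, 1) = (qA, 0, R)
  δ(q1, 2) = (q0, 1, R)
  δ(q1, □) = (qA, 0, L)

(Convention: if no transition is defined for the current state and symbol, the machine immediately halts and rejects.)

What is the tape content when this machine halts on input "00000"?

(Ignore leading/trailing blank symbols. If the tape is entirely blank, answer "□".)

Execution trace:
Initial: [q0]00000
Step 1: δ(q0, 0) = (qR, 0, L) → [qR]□00000

The machine reaches the reject state qR and halts.

Final tape (ignoring leading/trailing blanks): 00000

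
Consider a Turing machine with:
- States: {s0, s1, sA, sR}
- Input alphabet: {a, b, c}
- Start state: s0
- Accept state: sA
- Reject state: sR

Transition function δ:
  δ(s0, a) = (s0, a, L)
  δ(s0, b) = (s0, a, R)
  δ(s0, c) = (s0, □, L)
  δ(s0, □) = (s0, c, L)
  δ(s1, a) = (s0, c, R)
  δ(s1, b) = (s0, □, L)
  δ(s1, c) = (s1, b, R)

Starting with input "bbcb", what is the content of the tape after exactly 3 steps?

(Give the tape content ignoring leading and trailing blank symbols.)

Execution trace:
Initial: [s0]bbcb
Step 1: δ(s0, b) = (s0, a, R) → a[s0]bcb
Step 2: δ(s0, b) = (s0, a, R) → aa[s0]cb
Step 3: δ(s0, c) = (s0, □, L) → a[s0]a□b

After 3 steps, the tape (ignoring leading/trailing blanks) is: aa□b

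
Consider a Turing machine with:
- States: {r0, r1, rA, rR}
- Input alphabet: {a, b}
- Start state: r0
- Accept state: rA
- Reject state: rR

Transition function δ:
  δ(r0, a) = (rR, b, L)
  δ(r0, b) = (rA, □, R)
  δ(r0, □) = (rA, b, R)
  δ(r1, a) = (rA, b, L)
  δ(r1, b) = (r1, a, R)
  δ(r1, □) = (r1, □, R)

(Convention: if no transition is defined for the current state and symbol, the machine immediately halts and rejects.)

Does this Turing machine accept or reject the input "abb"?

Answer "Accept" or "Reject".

Execution trace:
Initial: [r0]abb
Step 1: δ(r0, a) = (rR, b, L) → [rR]□bbb

The machine reaches the reject state rR and halts.

Answer: Reject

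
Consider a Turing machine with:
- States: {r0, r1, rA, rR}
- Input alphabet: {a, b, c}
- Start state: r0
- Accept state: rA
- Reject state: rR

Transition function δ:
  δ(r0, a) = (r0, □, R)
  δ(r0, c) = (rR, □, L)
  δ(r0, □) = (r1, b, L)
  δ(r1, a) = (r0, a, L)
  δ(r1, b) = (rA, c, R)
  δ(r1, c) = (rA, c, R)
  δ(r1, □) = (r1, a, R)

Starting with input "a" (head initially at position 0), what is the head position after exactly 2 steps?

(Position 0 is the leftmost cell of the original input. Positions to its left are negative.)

Execution trace (head position shown):
Step 0: [r0]a  (head at position 0)
Step 1: move right → □[r0]□  (head at position 1)
Step 2: move left → [r1]□b  (head at position 0)

After 2 steps, the head is at position 0.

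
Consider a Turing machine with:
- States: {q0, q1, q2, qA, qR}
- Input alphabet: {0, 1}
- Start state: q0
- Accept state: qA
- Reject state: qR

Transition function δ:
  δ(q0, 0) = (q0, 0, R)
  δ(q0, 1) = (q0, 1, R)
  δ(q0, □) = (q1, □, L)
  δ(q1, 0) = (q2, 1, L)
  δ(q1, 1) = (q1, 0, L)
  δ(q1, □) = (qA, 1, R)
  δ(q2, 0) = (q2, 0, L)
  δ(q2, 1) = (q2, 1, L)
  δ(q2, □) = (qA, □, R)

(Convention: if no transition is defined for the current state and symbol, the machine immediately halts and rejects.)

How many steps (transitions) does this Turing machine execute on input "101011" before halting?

Execution trace:
Initial: [q0]101011
Step 1: δ(q0, 1) = (q0, 1, R) → 1[q0]01011
Step 2: δ(q0, 0) = (q0, 0, R) → 10[q0]1011
Step 3: δ(q0, 1) = (q0, 1, R) → 101[q0]011
Step 4: δ(q0, 0) = (q0, 0, R) → 1010[q0]11
Step 5: δ(q0, 1) = (q0, 1, R) → 10101[q0]1
Step 6: δ(q0, 1) = (q0, 1, R) → 101011[q0]□
Step 7: δ(q0, □) = (q1, □, L) → 10101[q1]1□
Step 8: δ(q1, 1) = (q1, 0, L) → 1010[q1]10□
Step 9: δ(q1, 1) = (q1, 0, L) → 101[q1]000□
Step 10: δ(q1, 0) = (q2, 1, L) → 10[q2]1100□
Step 11: δ(q2, 1) = (q2, 1, L) → 1[q2]01100□
Step 12: δ(q2, 0) = (q2, 0, L) → [q2]101100□
Step 13: δ(q2, 1) = (q2, 1, L) → [q2]□101100□
Step 14: δ(q2, □) = (qA, □, R) → □[qA]101100□

The machine reaches the accept state qA and halts.

The machine executed 14 steps before halting.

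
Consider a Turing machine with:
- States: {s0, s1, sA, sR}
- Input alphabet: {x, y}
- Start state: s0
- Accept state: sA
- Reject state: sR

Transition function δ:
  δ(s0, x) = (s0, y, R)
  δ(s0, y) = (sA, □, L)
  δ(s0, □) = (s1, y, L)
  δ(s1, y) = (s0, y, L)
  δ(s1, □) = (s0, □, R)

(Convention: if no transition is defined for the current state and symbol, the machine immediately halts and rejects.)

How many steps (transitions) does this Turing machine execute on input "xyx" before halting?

Execution trace:
Initial: [s0]xyx
Step 1: δ(s0, x) = (s0, y, R) → y[s0]yx
Step 2: δ(s0, y) = (sA, □, L) → [sA]y□x

The machine reaches the accept state sA and halts.

The machine executed 2 steps before halting.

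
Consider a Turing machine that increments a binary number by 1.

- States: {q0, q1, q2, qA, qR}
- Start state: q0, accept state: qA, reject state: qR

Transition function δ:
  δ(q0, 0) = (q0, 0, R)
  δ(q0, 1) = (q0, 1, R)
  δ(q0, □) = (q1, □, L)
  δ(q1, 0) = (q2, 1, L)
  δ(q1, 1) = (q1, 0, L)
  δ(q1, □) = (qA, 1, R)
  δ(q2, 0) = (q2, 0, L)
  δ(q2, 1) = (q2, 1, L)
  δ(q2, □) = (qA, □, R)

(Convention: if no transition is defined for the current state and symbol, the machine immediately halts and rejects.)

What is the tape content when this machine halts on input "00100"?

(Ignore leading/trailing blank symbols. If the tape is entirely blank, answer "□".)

Execution trace:
Initial: [q0]00100
Step 1: δ(q0, 0) = (q0, 0, R) → 0[q0]0100
Step 2: δ(q0, 0) = (q0, 0, R) → 00[q0]100
Step 3: δ(q0, 1) = (q0, 1, R) → 001[q0]00
Step 4: δ(q0, 0) = (q0, 0, R) → 0010[q0]0
Step 5: δ(q0, 0) = (q0, 0, R) → 00100[q0]□
Step 6: δ(q0, □) = (q1, □, L) → 0010[q1]0□
Step 7: δ(q1, 0) = (q2, 1, L) → 001[q2]01□
Step 8: δ(q2, 0) = (q2, 0, L) → 00[q2]101□
Step 9: δ(q2, 1) = (q2, 1, L) → 0[q2]0101□
Step 10: δ(q2, 0) = (q2, 0, L) → [q2]00101□
Step 11: δ(q2, 0) = (q2, 0, L) → [q2]□00101□
Step 12: δ(q2, □) = (qA, □, R) → □[qA]00101□

The machine reaches the accept state qA and halts.

Final tape (ignoring leading/trailing blanks): 00101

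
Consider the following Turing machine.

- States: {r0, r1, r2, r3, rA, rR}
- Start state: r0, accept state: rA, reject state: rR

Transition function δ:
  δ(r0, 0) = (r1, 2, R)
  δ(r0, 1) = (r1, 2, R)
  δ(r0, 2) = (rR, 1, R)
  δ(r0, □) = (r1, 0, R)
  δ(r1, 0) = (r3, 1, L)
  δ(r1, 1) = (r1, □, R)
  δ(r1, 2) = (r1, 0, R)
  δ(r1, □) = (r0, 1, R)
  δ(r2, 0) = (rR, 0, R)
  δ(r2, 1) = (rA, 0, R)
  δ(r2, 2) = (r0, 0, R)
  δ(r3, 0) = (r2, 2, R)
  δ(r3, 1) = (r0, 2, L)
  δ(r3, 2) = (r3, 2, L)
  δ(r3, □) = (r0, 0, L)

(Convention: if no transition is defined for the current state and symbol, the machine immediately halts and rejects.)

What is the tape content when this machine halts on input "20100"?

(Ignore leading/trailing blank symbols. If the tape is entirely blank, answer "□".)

Execution trace:
Initial: [r0]20100
Step 1: δ(r0, 2) = (rR, 1, R) → 1[rR]0100

The machine reaches the reject state rR and halts.

Final tape (ignoring leading/trailing blanks): 10100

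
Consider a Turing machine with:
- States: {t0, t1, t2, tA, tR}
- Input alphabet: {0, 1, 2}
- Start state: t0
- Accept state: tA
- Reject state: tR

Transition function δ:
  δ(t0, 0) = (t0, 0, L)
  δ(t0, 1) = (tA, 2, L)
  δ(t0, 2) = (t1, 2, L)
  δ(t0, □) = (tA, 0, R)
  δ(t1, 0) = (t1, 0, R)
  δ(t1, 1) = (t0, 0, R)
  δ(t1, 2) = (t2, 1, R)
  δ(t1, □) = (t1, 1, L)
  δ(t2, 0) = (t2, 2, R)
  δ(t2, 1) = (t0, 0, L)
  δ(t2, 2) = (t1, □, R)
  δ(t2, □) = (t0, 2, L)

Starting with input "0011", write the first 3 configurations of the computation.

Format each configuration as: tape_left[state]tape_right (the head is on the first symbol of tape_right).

Transitions applied:
Step 1: δ(t0, 0) = (t0, 0, L)
Step 2: δ(t0, □) = (tA, 0, R)

The first 3 configurations are:
[t0]0011 ⊢ [t0]□0011 ⊢ 0[tA]0011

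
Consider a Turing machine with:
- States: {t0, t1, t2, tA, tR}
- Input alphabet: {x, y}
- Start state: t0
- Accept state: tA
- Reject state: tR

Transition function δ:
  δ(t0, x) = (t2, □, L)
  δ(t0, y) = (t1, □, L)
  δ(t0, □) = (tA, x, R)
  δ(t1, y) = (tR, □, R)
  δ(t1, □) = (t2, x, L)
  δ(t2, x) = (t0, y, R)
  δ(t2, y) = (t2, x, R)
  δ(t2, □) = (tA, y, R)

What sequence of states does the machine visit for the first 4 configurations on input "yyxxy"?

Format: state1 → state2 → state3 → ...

Execution trace:
Initial: [t0]yyxxy
Step 1: δ(t0, y) = (t1, □, L) → [t1]□□yxxy
Step 2: δ(t1, □) = (t2, x, L) → [t2]□x□yxxy
Step 3: δ(t2, □) = (tA, y, R) → y[tA]x□yxxy

The machine reaches the accept state tA and halts.

State sequence: t0 → t1 → t2 → tA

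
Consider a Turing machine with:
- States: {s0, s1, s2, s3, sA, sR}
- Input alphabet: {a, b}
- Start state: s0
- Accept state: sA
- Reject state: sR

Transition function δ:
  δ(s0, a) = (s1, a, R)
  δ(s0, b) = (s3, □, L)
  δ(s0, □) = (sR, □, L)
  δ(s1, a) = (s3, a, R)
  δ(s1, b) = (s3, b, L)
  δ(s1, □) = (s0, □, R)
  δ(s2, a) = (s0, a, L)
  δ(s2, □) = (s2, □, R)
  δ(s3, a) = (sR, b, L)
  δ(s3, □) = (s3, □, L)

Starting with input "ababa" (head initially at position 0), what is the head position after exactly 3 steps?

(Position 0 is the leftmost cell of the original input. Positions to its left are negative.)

Execution trace (head position shown):
Step 0: [s0]ababa  (head at position 0)
Step 1: move right → a[s1]baba  (head at position 1)
Step 2: move left → [s3]ababa  (head at position 0)
Step 3: move left → [sR]□bbaba  (head at position -1)

After 3 steps, the head is at position -1.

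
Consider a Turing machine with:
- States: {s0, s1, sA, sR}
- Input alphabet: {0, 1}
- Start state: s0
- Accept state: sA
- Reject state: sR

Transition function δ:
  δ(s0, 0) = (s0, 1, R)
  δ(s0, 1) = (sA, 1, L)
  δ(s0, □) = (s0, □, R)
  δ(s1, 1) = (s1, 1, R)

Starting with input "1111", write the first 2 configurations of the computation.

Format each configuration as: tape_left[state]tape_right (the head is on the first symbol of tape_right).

Transitions applied:
Step 1: δ(s0, 1) = (sA, 1, L)

The first 2 configurations are:
[s0]1111 ⊢ [sA]□1111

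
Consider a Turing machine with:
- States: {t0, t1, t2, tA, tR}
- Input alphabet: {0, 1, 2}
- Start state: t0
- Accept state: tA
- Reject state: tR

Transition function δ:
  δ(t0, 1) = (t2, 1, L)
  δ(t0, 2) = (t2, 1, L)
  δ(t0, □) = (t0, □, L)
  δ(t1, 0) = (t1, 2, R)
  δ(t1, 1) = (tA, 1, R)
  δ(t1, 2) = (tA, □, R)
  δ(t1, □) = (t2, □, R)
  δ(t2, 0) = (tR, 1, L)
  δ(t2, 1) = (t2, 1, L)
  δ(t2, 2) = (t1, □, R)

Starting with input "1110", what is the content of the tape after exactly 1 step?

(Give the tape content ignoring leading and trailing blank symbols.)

Execution trace:
Initial: [t0]1110
Step 1: δ(t0, 1) = (t2, 1, L) → [t2]□1110

No transition is defined for δ(t2, □). By convention the machine halts and rejects.

After 1 step, the tape (ignoring leading/trailing blanks) is: 1110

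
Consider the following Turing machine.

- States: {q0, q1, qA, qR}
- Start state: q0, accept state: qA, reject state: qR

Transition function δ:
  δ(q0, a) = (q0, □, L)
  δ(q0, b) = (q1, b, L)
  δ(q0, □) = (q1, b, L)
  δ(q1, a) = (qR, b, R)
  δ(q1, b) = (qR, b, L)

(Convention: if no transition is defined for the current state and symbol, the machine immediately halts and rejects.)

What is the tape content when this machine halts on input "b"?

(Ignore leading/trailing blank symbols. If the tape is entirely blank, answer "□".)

Execution trace:
Initial: [q0]b
Step 1: δ(q0, b) = (q1, b, L) → [q1]□b

No transition is defined for δ(q1, □). By convention the machine halts and rejects.

Final tape (ignoring leading/trailing blanks): b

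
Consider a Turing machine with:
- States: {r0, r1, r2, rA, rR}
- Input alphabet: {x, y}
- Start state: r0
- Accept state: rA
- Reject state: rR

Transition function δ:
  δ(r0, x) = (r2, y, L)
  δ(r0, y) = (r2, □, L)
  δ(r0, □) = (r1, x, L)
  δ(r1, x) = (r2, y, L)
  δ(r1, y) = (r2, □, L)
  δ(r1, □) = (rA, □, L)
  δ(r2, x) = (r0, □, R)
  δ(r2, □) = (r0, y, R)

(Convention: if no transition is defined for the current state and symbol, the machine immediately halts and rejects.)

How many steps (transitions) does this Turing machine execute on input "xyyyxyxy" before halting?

Execution trace:
Initial: [r0]xyyyxyxy
Step 1: δ(r0, x) = (r2, y, L) → [r2]□yyyyxyxy
Step 2: δ(r2, □) = (r0, y, R) → y[r0]yyyyxyxy
Step 3: δ(r0, y) = (r2, □, L) → [r2]y□yyyxyxy

No transition is defined for δ(r2, y). By convention the machine halts and rejects.

The machine executed 3 steps before halting.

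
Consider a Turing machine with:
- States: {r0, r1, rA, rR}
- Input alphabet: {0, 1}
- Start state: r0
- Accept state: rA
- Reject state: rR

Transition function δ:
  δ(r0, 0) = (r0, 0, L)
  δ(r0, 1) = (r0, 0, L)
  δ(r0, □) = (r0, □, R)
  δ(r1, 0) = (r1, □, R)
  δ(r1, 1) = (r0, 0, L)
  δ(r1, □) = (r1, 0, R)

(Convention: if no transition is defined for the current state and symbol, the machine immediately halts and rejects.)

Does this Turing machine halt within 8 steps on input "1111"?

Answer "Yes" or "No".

Execution trace:
Initial: [r0]1111
Step 1: δ(r0, 1) = (r0, 0, L) → [r0]□0111
Step 2: δ(r0, □) = (r0, □, R) → □[r0]0111
Step 3: δ(r0, 0) = (r0, 0, L) → [r0]□0111
Step 4: δ(r0, □) = (r0, □, R) → □[r0]0111
Step 5: δ(r0, 0) = (r0, 0, L) → [r0]□0111
Step 6: δ(r0, □) = (r0, □, R) → □[r0]0111
Step 7: δ(r0, 0) = (r0, 0, L) → [r0]□0111
Step 8: δ(r0, □) = (r0, □, R) → □[r0]0111

The machine has not reached a halting state after 8 steps.
The machine did not halt within the 8-step bound.

Answer: No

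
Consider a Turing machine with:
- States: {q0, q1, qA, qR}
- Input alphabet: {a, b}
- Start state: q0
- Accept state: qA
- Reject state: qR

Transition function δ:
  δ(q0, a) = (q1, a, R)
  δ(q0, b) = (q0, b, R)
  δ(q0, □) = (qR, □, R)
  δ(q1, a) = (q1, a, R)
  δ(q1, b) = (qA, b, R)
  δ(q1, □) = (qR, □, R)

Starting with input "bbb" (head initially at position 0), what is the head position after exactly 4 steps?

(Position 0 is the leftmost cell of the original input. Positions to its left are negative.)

Execution trace (head position shown):
Step 0: [q0]bbb  (head at position 0)
Step 1: move right → b[q0]bb  (head at position 1)
Step 2: move right → bb[q0]b  (head at position 2)
Step 3: move right → bbb[q0]□  (head at position 3)
Step 4: move right → bbb□[qR]□  (head at position 4)

After 4 steps, the head is at position 4.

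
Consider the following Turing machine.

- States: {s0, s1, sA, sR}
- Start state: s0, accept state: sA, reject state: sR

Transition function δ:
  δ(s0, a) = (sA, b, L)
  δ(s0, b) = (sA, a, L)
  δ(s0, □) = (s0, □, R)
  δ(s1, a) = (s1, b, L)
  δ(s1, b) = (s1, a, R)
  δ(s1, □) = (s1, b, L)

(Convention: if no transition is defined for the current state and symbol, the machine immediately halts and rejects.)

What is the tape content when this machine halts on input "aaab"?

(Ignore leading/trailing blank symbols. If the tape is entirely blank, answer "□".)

Execution trace:
Initial: [s0]aaab
Step 1: δ(s0, a) = (sA, b, L) → [sA]□baab

The machine reaches the accept state sA and halts.

Final tape (ignoring leading/trailing blanks): baab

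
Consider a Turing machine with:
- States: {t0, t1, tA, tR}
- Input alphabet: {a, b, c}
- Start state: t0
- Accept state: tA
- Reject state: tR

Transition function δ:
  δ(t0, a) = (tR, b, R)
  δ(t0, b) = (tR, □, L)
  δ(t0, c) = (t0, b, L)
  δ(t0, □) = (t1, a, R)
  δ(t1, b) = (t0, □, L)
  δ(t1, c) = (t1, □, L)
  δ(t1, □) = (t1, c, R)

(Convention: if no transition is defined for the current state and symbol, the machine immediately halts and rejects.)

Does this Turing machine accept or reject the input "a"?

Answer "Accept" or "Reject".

Execution trace:
Initial: [t0]a
Step 1: δ(t0, a) = (tR, b, R) → b[tR]□

The machine reaches the reject state tR and halts.

Answer: Reject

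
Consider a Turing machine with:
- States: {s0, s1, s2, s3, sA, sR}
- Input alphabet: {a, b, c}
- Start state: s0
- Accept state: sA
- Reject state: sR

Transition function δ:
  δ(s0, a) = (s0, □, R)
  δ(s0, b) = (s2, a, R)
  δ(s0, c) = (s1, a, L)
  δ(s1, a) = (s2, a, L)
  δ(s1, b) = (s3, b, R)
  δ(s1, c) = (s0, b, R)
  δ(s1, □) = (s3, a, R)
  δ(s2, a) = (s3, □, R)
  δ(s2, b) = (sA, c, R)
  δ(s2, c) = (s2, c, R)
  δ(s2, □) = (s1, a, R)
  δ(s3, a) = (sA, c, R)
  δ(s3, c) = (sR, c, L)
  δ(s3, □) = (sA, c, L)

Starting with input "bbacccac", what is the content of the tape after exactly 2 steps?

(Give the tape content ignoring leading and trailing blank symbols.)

Execution trace:
Initial: [s0]bbacccac
Step 1: δ(s0, b) = (s2, a, R) → a[s2]bacccac
Step 2: δ(s2, b) = (sA, c, R) → ac[sA]acccac

The machine reaches the accept state sA and halts.

After 2 steps, the tape (ignoring leading/trailing blanks) is: acacccac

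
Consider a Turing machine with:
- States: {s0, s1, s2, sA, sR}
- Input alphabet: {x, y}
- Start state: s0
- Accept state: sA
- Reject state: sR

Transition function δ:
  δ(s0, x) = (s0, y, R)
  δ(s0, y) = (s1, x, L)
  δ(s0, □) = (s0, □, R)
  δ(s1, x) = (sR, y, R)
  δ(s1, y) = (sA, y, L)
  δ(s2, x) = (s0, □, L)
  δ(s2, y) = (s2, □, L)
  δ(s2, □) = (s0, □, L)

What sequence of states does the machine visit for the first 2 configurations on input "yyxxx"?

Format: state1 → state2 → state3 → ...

Execution trace:
Initial: [s0]yyxxx
Step 1: δ(s0, y) = (s1, x, L) → [s1]□xyxxx

No transition is defined for δ(s1, □). By convention the machine halts and rejects.

State sequence: s0 → s1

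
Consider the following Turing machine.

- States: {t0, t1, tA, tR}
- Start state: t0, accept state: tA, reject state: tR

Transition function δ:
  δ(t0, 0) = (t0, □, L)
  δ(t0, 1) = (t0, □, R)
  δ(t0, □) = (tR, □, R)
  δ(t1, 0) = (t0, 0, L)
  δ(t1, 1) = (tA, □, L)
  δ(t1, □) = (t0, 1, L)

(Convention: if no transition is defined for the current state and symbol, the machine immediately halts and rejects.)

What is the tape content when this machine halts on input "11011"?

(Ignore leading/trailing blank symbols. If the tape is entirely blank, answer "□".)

Execution trace:
Initial: [t0]11011
Step 1: δ(t0, 1) = (t0, □, R) → □[t0]1011
Step 2: δ(t0, 1) = (t0, □, R) → □□[t0]011
Step 3: δ(t0, 0) = (t0, □, L) → □[t0]□□11
Step 4: δ(t0, □) = (tR, □, R) → □□[tR]□11

The machine reaches the reject state tR and halts.

Final tape (ignoring leading/trailing blanks): 11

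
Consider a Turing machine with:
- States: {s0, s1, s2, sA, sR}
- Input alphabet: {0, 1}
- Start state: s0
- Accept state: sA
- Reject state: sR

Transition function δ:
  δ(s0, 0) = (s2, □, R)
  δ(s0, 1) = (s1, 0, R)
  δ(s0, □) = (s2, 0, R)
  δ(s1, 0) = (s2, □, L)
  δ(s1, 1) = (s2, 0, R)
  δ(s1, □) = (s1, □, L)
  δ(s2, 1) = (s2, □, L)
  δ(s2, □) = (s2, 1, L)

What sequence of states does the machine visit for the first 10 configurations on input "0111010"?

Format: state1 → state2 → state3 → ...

Execution trace:
Initial: [s0]0111010
Step 1: δ(s0, 0) = (s2, □, R) → □[s2]111010
Step 2: δ(s2, 1) = (s2, □, L) → [s2]□□11010
Step 3: δ(s2, □) = (s2, 1, L) → [s2]□1□11010
Step 4: δ(s2, □) = (s2, 1, L) → [s2]□11□11010
Step 5: δ(s2, □) = (s2, 1, L) → [s2]□111□11010
Step 6: δ(s2, □) = (s2, 1, L) → [s2]□1111□11010
Step 7: δ(s2, □) = (s2, 1, L) → [s2]□11111□11010
Step 8: δ(s2, □) = (s2, 1, L) → [s2]□111111□11010
Step 9: δ(s2, □) = (s2, 1, L) → [s2]□1111111□11010

State sequence: s0 → s2 → s2 → s2 → s2 → s2 → s2 → s2 → s2 → s2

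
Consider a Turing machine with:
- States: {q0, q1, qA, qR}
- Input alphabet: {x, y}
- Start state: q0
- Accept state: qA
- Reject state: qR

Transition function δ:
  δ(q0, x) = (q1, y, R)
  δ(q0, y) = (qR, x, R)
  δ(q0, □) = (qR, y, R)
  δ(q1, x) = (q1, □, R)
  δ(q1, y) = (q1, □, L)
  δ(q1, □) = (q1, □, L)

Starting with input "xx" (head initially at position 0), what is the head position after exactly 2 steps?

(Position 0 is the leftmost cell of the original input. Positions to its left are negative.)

Execution trace (head position shown):
Step 0: [q0]xx  (head at position 0)
Step 1: move right → y[q1]x  (head at position 1)
Step 2: move right → y□[q1]□  (head at position 2)

After 2 steps, the head is at position 2.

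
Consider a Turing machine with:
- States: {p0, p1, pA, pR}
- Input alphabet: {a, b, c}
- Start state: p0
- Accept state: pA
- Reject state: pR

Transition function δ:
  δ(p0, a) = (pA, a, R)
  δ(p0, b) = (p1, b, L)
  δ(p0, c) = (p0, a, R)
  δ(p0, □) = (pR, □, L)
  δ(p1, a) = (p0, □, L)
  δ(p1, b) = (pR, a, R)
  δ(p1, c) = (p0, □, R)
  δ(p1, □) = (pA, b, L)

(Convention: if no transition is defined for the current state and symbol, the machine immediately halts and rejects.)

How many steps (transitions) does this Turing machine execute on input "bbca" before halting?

Execution trace:
Initial: [p0]bbca
Step 1: δ(p0, b) = (p1, b, L) → [p1]□bbca
Step 2: δ(p1, □) = (pA, b, L) → [pA]□bbbca

The machine reaches the accept state pA and halts.

The machine executed 2 steps before halting.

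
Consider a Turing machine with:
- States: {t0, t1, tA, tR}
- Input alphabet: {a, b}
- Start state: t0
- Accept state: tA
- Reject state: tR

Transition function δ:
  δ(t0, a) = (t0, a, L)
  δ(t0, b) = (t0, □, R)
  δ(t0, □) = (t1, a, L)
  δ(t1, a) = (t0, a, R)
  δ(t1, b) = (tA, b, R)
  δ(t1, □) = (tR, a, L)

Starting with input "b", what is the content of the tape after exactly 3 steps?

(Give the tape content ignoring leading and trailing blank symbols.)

Execution trace:
Initial: [t0]b
Step 1: δ(t0, b) = (t0, □, R) → □[t0]□
Step 2: δ(t0, □) = (t1, a, L) → [t1]□a
Step 3: δ(t1, □) = (tR, a, L) → [tR]□aa

The machine reaches the reject state tR and halts.

After 3 steps, the tape (ignoring leading/trailing blanks) is: aa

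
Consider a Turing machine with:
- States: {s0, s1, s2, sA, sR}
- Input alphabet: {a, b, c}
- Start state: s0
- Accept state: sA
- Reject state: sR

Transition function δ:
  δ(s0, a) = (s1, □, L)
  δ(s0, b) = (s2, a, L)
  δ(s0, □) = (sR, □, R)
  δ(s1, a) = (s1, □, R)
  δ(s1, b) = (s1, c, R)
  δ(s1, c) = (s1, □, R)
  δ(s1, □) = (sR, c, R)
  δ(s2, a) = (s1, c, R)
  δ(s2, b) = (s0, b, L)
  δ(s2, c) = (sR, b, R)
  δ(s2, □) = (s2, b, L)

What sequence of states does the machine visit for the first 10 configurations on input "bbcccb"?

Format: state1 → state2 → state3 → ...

Execution trace:
Initial: [s0]bbcccb
Step 1: δ(s0, b) = (s2, a, L) → [s2]□abcccb
Step 2: δ(s2, □) = (s2, b, L) → [s2]□babcccb
Step 3: δ(s2, □) = (s2, b, L) → [s2]□bbabcccb
Step 4: δ(s2, □) = (s2, b, L) → [s2]□bbbabcccb
Step 5: δ(s2, □) = (s2, b, L) → [s2]□bbbbabcccb
Step 6: δ(s2, □) = (s2, b, L) → [s2]□bbbbbabcccb
Step 7: δ(s2, □) = (s2, b, L) → [s2]□bbbbbbabcccb
Step 8: δ(s2, □) = (s2, b, L) → [s2]□bbbbbbbabcccb
Step 9: δ(s2, □) = (s2, b, L) → [s2]□bbbbbbbbabcccb

State sequence: s0 → s2 → s2 → s2 → s2 → s2 → s2 → s2 → s2 → s2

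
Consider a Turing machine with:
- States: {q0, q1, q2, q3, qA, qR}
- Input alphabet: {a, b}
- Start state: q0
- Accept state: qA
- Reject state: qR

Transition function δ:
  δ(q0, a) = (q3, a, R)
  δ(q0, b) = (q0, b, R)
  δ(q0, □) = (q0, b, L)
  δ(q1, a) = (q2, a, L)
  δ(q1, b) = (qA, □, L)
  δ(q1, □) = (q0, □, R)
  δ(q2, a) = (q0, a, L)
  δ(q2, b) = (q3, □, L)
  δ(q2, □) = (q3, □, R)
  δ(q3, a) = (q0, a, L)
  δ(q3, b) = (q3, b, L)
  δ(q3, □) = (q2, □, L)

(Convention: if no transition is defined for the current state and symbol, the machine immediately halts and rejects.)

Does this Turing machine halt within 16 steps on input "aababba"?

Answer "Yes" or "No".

Execution trace:
Initial: [q0]aababba
Step 1: δ(q0, a) = (q3, a, R) → a[q3]ababba
Step 2: δ(q3, a) = (q0, a, L) → [q0]aababba
Step 3: δ(q0, a) = (q3, a, R) → a[q3]ababba
Step 4: δ(q3, a) = (q0, a, L) → [q0]aababba
Step 5: δ(q0, a) = (q3, a, R) → a[q3]ababba
Step 6: δ(q3, a) = (q0, a, L) → [q0]aababba
Step 7: δ(q0, a) = (q3, a, R) → a[q3]ababba
Step 8: δ(q3, a) = (q0, a, L) → [q0]aababba
Step 9: δ(q0, a) = (q3, a, R) → a[q3]ababba
Step 10: δ(q3, a) = (q0, a, L) → [q0]aababba
Step 11: δ(q0, a) = (q3, a, R) → a[q3]ababba
Step 12: δ(q3, a) = (q0, a, L) → [q0]aababba
Step 13: δ(q0, a) = (q3, a, R) → a[q3]ababba
Step 14: δ(q3, a) = (q0, a, L) → [q0]aababba
Step 15: δ(q0, a) = (q3, a, R) → a[q3]ababba
Step 16: δ(q3, a) = (q0, a, L) → [q0]aababba

The machine has not reached a halting state after 16 steps.
The machine did not halt within the 16-step bound.

Answer: No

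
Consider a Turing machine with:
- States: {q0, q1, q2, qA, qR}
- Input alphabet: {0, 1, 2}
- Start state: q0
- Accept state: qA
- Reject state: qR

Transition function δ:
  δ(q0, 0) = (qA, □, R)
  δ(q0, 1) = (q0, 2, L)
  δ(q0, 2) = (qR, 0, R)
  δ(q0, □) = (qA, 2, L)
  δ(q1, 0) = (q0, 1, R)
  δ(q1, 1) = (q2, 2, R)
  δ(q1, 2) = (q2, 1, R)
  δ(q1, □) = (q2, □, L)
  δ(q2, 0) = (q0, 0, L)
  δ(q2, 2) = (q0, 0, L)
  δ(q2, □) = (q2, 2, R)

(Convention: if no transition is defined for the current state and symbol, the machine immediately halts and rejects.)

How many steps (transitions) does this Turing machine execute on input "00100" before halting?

Execution trace:
Initial: [q0]00100
Step 1: δ(q0, 0) = (qA, □, R) → □[qA]0100

The machine reaches the accept state qA and halts.

The machine executed 1 step before halting.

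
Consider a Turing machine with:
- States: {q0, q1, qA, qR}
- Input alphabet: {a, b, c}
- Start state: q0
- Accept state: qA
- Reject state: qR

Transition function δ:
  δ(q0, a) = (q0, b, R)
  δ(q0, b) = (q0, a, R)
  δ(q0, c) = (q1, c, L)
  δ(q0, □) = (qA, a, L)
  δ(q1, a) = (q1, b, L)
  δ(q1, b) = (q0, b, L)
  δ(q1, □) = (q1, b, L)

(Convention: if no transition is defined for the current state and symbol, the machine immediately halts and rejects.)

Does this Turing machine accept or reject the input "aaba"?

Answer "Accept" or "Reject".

Execution trace:
Initial: [q0]aaba
Step 1: δ(q0, a) = (q0, b, R) → b[q0]aba
Step 2: δ(q0, a) = (q0, b, R) → bb[q0]ba
Step 3: δ(q0, b) = (q0, a, R) → bba[q0]a
Step 4: δ(q0, a) = (q0, b, R) → bbab[q0]□
Step 5: δ(q0, □) = (qA, a, L) → bba[qA]ba

The machine reaches the accept state qA and halts.

Answer: Accept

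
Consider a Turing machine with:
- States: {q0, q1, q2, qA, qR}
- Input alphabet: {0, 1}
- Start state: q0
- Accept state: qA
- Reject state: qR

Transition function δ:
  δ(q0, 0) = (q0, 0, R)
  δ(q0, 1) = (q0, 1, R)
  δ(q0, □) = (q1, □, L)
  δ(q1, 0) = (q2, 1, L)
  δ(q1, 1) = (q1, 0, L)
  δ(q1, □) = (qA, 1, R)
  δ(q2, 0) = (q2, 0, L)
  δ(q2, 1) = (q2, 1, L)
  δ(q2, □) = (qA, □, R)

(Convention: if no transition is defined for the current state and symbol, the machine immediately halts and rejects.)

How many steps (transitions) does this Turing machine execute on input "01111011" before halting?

Execution trace:
Initial: [q0]01111011
Step 1: δ(q0, 0) = (q0, 0, R) → 0[q0]1111011
Step 2: δ(q0, 1) = (q0, 1, R) → 01[q0]111011
Step 3: δ(q0, 1) = (q0, 1, R) → 011[q0]11011
Step 4: δ(q0, 1) = (q0, 1, R) → 0111[q0]1011
Step 5: δ(q0, 1) = (q0, 1, R) → 01111[q0]011
Step 6: δ(q0, 0) = (q0, 0, R) → 011110[q0]11
Step 7: δ(q0, 1) = (q0, 1, R) → 0111101[q0]1
Step 8: δ(q0, 1) = (q0, 1, R) → 01111011[q0]□
Step 9: δ(q0, □) = (q1, □, L) → 0111101[q1]1□
Step 10: δ(q1, 1) = (q1, 0, L) → 011110[q1]10□
Step 11: δ(q1, 1) = (q1, 0, L) → 01111[q1]000□
Step 12: δ(q1, 0) = (q2, 1, L) → 0111[q2]1100□
Step 13: δ(q2, 1) = (q2, 1, L) → 011[q2]11100□
Step 14: δ(q2, 1) = (q2, 1, L) → 01[q2]111100□
Step 15: δ(q2, 1) = (q2, 1, L) → 0[q2]1111100□
Step 16: δ(q2, 1) = (q2, 1, L) → [q2]01111100□
Step 17: δ(q2, 0) = (q2, 0, L) → [q2]□01111100□
Step 18: δ(q2, □) = (qA, □, R) → □[qA]01111100□

The machine reaches the accept state qA and halts.

The machine executed 18 steps before halting.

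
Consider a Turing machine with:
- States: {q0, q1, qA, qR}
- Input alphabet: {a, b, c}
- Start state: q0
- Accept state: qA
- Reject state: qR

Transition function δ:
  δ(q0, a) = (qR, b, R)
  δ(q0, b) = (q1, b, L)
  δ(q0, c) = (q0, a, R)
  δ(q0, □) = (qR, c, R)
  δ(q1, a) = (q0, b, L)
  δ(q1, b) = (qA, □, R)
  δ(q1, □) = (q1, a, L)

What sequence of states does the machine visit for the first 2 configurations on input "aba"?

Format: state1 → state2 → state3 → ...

Execution trace:
Initial: [q0]aba
Step 1: δ(q0, a) = (qR, b, R) → b[qR]ba

The machine reaches the reject state qR and halts.

State sequence: q0 → qR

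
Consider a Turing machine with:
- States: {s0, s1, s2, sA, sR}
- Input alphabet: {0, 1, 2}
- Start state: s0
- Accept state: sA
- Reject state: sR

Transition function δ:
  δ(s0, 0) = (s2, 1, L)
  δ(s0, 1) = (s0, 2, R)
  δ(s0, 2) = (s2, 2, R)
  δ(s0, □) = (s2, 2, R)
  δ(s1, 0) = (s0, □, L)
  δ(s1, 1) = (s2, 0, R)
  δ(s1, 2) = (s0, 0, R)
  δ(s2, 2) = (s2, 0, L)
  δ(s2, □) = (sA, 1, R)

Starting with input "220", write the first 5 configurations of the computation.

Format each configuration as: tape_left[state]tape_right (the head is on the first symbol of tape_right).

Transitions applied:
Step 1: δ(s0, 2) = (s2, 2, R)
Step 2: δ(s2, 2) = (s2, 0, L)
Step 3: δ(s2, 2) = (s2, 0, L)
Step 4: δ(s2, □) = (sA, 1, R)

The first 5 configurations are:
[s0]220 ⊢ 2[s2]20 ⊢ [s2]200 ⊢ [s2]□000 ⊢ 1[sA]000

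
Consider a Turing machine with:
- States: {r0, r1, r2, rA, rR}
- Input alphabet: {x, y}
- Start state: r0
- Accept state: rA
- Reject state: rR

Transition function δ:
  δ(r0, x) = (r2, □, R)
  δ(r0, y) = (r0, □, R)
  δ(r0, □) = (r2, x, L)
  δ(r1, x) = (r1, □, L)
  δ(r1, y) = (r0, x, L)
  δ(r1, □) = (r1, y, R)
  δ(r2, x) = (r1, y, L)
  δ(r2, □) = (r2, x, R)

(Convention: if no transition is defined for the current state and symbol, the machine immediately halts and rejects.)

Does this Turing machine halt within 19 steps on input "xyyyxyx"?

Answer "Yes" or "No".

Execution trace:
Initial: [r0]xyyyxyx
Step 1: δ(r0, x) = (r2, □, R) → □[r2]yyyxyx

No transition is defined for δ(r2, y). By convention the machine halts and rejects.
The machine halted after 1 step (within the 19-step bound).

Answer: Yes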